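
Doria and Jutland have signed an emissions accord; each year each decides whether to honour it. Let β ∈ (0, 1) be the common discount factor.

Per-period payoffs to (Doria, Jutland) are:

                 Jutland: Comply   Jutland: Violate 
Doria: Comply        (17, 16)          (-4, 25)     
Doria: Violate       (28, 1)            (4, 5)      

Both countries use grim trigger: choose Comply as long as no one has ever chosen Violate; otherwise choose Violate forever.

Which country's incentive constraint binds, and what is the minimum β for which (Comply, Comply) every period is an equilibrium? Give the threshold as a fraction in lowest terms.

For Doria: deviation gain 28−17 = 11, per-period punishment loss 17−4 = 13. IC gives β ≥ 11/24.
For Jutland: gain 9, loss 11 per period, so β ≥ 9/20.
The tighter constraint is Doria's, so cooperation needs β ≥ 11/24.

Doria; β ≥ 11/24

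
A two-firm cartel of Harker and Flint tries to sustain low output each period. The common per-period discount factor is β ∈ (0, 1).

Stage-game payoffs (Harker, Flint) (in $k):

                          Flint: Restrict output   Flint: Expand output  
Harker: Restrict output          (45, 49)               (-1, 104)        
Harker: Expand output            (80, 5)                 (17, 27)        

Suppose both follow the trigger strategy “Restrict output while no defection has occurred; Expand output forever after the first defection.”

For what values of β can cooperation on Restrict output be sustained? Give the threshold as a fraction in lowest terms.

5/7

Harker: cooperation gives 45 each period; deviation gives 80 once then 17 forever.
  45/(1−β) ≥ 80 + 17β/(1−β) ⇒ β ≥ 35/63 = 5/9.
Flint: cooperation gives 49 each period; deviation gives 104 once then 27 forever.
  β ≥ 55/77 = 5/7.
Both must hold, so the binding constraint is Flint's: β ≥ 5/7.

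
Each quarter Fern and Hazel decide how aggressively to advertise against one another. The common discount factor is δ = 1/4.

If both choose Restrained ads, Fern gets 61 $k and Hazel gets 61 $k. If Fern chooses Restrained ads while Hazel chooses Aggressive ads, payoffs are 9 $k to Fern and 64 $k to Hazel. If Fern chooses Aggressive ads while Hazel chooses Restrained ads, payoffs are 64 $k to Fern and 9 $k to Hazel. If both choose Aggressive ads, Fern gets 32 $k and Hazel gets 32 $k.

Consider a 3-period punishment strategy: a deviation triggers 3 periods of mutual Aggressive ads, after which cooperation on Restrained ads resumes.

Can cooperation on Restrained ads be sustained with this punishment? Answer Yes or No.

A one-shot deviation gives 64 now, then 32 for 3 periods, then back to 61.
Gain from deviating: (64−61) today; loss: (61−32) in each of the next 3 periods.
No-deviation condition: (61−32)(δ+…+δ^3) ≥ 64−61, i.e. δ+…+δ^3 ≥ 3/29.
At δ = 1/4: δ+…+δ^3 = 0.3281 ≥ 0.1034.
So cooperation is sustainable.

Yes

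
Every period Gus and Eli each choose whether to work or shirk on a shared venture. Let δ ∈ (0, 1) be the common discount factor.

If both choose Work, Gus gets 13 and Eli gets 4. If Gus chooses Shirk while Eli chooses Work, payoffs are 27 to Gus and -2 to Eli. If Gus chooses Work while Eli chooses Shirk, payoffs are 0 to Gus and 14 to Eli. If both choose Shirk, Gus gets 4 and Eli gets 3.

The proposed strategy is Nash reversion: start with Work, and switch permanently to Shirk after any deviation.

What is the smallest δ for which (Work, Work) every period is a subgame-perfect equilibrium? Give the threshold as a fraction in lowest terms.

10/11

Gus: cooperation gives 13 each period; deviation gives 27 once then 4 forever.
  13/(1−δ) ≥ 27 + 4δ/(1−δ) ⇒ δ ≥ 14/23.
Eli: cooperation gives 4 each period; deviation gives 14 once then 3 forever.
  δ ≥ 10/11.
Both must hold, so the binding constraint is Eli's: δ ≥ 10/11.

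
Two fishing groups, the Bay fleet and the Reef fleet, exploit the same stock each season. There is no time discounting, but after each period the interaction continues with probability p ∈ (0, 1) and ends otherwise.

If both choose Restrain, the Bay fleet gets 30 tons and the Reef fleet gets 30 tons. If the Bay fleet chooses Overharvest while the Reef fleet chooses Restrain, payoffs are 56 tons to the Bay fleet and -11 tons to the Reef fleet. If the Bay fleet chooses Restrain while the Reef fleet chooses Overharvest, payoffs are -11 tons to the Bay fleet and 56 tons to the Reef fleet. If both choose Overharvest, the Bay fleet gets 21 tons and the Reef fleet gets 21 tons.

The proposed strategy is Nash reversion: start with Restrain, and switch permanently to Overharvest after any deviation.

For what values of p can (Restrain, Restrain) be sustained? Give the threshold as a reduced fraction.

Expected cooperation value is 30 + p·30 + p²·30 + … = 30/(1−p); deviation gives 56 + p·21/(1−p).
30 ≥ 56(1−p) + 21p ⇒ 35p ≥ 26 ⇒ p ≥ 26/35.

26/35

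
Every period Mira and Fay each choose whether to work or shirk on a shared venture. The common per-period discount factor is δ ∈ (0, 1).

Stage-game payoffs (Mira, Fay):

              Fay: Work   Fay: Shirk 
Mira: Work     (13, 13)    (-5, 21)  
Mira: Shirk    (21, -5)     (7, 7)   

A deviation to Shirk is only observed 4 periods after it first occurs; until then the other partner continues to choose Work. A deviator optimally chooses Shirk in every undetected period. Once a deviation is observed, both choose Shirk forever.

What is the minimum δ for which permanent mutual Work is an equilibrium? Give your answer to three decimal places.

The best deviation is to choose Shirk for all 4 undetected periods, earning 21 each, then 7 forever once detected.
Deviation value: 21(1−δ^4)/(1−δ) + 7δ^4/(1−δ); cooperation value: 13/(1−δ).
IC: 13 ≥ 21(1−δ^4) + 7δ^4 = 21 − 14δ^4.
So δ^4 ≥ 8/14 = 4/7, giving δ ≥ (4/7)^(1/4) ≈ 0.869.

0.869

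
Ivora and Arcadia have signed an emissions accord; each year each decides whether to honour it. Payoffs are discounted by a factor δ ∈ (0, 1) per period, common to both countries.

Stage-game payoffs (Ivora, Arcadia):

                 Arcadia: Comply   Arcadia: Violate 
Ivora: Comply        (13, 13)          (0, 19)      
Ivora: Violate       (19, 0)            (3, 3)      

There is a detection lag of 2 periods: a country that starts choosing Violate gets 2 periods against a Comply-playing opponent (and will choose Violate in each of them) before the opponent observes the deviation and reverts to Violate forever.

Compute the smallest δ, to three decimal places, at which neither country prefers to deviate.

Deviating for the 2 undetected periods gains 19−13 = 6 per period over cooperation, then loses 13−3 = 10 per period forever once punishment starts.
Gain: 6(1 + δ + … + δ^1); loss: 10·δ^2/(1−δ).
No profitable deviation ⇔ 6(1−δ^2) ≤ 10·δ^2, i.e. δ^2 ≥ 6/(6+10) = 3/8.
Hence δ ≥ (3/8)^(1/2) ≈ 0.612.

0.612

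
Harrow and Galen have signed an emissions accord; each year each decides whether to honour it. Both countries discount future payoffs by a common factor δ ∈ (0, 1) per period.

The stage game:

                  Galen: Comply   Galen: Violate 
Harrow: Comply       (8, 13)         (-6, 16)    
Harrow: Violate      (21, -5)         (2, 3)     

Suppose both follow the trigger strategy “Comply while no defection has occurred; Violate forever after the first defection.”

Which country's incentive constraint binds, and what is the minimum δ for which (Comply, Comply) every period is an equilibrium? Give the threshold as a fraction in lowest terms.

Harrow's threshold: (21−8)/(21−2) = 13/19.
Galen's threshold: (16−13)/(16−3) = 3/13.
13/19 > 3/13, so Harrow binds and δ* = 13/19.

Harrow; δ ≥ 13/19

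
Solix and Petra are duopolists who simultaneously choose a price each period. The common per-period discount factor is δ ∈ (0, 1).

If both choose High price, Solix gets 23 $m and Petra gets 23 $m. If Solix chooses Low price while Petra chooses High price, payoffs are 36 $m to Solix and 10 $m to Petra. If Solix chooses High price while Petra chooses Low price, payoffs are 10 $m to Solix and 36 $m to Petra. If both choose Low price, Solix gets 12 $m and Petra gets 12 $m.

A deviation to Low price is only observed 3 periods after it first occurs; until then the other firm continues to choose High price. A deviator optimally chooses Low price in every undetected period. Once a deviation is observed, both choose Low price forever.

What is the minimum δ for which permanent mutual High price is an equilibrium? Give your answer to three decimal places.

0.815

A deviator earns 36 for 3 periods, then 12 forever; cooperating earns 23 forever. Multiplying the IC by (1−δ):
23 ≥ 36(1−δ^3) + 12δ^3, so 24·δ^3 ≥ 13 and δ^3 ≥ 13/24.
δ ≥ (13/24)^(1/3) ≈ 0.815.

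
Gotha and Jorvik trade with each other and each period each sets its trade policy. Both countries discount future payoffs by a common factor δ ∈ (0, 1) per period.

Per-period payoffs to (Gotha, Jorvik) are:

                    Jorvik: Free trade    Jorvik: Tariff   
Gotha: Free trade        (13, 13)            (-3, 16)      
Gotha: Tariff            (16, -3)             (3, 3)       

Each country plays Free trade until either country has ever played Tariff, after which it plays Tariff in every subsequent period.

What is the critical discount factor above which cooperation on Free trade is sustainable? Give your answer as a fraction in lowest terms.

3/13

One-period gain from deviating is 16 − 13 = 3. The loss is 13 − 3 = 10 in every subsequent period, with present value 10·δ/(1−δ).
Deviation is unprofitable when 10·δ/(1−δ) ≥ 3, i.e. δ/(1−δ) ≥ 3/10.
Equivalently δ ≥ 3/(3+10) = 3/13.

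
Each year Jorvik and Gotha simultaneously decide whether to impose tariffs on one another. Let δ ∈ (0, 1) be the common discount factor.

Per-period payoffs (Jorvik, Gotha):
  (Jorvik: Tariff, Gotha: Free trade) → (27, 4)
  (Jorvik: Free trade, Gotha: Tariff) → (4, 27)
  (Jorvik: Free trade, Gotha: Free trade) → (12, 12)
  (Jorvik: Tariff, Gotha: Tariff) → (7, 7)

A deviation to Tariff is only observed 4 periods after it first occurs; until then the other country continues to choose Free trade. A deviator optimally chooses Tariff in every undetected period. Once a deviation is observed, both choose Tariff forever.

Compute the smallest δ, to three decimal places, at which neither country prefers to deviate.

0.931

The best deviation is to choose Tariff for all 4 undetected periods, earning 27 each, then 7 forever once detected.
Deviation value: 27(1−δ^4)/(1−δ) + 7δ^4/(1−δ); cooperation value: 12/(1−δ).
IC: 12 ≥ 27(1−δ^4) + 7δ^4 = 27 − 20δ^4.
So δ^4 ≥ 15/20 = 3/4, giving δ ≥ (3/4)^(1/4) ≈ 0.931.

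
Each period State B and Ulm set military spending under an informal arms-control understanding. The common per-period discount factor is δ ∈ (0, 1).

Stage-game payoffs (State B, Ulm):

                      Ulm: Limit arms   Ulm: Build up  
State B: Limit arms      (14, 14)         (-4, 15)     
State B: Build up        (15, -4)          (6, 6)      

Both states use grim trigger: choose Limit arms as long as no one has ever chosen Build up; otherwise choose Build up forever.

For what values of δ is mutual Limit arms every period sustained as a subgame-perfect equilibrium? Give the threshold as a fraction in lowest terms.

Under grim trigger the critical discount factor is (T−C)/(T−P) with T = 15, C = 14, P = 6.
δ* = (15−14)/(15−6) = 1/9.

1/9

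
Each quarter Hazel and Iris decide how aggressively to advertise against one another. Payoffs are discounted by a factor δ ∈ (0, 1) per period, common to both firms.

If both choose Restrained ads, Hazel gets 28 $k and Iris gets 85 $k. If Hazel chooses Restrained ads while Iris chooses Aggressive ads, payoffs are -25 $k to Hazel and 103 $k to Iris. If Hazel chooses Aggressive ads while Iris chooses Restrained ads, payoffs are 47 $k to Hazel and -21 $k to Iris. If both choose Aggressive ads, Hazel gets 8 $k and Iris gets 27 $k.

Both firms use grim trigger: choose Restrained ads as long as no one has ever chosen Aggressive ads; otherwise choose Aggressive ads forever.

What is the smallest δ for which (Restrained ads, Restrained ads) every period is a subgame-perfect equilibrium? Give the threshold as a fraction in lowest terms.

19/39

For Hazel: deviation gain 47−28 = 19, per-period punishment loss 28−8 = 20. IC gives δ ≥ 19/39.
For Iris: gain 18, loss 58 per period, so δ ≥ 18/76 = 9/38.
The tighter constraint is Hazel's, so cooperation needs δ ≥ 19/39.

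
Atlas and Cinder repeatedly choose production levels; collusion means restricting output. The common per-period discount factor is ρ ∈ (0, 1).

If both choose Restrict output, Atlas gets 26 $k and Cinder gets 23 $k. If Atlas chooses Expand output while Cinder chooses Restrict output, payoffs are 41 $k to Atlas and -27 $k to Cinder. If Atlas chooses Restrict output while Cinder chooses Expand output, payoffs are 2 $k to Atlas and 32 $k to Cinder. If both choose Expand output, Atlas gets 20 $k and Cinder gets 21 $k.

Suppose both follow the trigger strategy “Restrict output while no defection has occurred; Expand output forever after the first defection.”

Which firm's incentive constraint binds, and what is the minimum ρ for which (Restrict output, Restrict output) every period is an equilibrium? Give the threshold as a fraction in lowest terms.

Cinder; ρ ≥ 9/11

Atlas's threshold: (41−26)/(41−20) = 5/7.
Cinder's threshold: (32−23)/(32−21) = 9/11.
5/7 < 9/11, so Cinder binds and ρ* = 9/11.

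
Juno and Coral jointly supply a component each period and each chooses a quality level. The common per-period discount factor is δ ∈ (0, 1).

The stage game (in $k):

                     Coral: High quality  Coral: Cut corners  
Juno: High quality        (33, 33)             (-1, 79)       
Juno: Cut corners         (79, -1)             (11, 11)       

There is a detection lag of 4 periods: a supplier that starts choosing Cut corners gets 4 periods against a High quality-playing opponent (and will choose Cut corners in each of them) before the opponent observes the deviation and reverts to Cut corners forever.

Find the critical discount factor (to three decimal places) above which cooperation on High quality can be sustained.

0.907

The best deviation is to choose Cut corners for all 4 undetected periods, earning 79 each, then 11 forever once detected.
Deviation value: 79(1−δ^4)/(1−δ) + 11δ^4/(1−δ); cooperation value: 33/(1−δ).
IC: 33 ≥ 79(1−δ^4) + 11δ^4 = 79 − 68δ^4.
So δ^4 ≥ 46/68 = 23/34, giving δ ≥ (23/34)^(1/4) ≈ 0.907.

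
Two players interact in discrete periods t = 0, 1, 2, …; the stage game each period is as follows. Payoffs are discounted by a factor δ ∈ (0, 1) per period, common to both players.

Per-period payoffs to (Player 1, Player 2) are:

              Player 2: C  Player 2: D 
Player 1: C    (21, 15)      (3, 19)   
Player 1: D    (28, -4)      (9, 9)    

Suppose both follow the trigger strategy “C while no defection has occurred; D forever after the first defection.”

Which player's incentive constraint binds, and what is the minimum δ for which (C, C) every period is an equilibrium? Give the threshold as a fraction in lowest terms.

Player 2; δ ≥ 2/5

Player 1: cooperation gives 21 each period; deviation gives 28 once then 9 forever.
  21/(1−δ) ≥ 28 + 9δ/(1−δ) ⇒ δ ≥ 7/19.
Player 2: cooperation gives 15 each period; deviation gives 19 once then 9 forever.
  δ ≥ 4/10 = 2/5.
Both must hold, so the binding constraint is Player 2's: δ ≥ 2/5.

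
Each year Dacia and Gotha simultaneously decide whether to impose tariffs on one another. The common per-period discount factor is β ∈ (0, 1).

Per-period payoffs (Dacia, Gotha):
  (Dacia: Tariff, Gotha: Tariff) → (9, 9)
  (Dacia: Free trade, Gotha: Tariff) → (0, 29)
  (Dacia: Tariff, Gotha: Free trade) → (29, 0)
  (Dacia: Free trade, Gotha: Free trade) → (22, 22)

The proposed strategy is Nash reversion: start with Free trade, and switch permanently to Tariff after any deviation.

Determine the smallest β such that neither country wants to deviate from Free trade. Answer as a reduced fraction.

Cooperation forever yields 22 each period: 22/(1−β).
Deviating yields 29 once, then 9 forever: 29 + 9β/(1−β).
No profitable deviation requires 22/(1−β) ≥ 29 + 9β/(1−β).
Multiplying by (1−β): 22 ≥ 29(1−β) + 9β = 29 − 20β.
So 20β ≥ 7, i.e. β ≥ 7/20.

7/20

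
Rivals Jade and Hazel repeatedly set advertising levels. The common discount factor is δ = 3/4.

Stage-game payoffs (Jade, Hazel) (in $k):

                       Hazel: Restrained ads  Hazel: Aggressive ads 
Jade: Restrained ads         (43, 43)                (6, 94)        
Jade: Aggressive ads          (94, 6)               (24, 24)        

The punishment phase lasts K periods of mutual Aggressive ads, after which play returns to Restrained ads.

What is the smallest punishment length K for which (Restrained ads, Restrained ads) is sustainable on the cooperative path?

8

Need Σ_{k=1}^{K} δ^k ≥ (94−43)/(43−24) = 2.6842 at δ = 3/4.
At K = 7 the sum is 2.5995 < 2.6842; at K = 8 it is 2.6997 ≥ 2.6842.
So the minimum punishment length is K = 8.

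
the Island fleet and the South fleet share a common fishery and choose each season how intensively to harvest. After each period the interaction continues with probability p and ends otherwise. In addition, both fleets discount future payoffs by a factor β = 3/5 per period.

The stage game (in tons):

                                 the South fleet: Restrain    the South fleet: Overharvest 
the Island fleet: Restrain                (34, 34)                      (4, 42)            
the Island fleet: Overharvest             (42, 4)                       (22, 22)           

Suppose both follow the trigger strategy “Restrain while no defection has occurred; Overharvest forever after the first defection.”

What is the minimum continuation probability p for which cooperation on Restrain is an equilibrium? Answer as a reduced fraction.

2/3

Expected continuation weight on next period's payoff is β·p = 3/5·p, which plays the role of the discount factor.
Cooperation requires 3/5·p ≥ (42−34)/(42−22) = 2/5, hence p ≥ 2/3.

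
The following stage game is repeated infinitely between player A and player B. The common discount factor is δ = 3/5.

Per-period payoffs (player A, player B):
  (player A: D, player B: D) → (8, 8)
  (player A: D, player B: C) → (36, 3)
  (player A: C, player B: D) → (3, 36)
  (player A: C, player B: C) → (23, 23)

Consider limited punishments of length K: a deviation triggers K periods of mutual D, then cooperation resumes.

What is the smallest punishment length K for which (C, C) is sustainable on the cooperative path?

2

Need Σ_{k=1}^{K} δ^k ≥ (36−23)/(23−8) = 0.8667 at δ = 3/5.
At K = 1 the sum is 0.6000 < 0.8667; at K = 2 it is 0.9600 ≥ 0.8667.
So the minimum punishment length is K = 2.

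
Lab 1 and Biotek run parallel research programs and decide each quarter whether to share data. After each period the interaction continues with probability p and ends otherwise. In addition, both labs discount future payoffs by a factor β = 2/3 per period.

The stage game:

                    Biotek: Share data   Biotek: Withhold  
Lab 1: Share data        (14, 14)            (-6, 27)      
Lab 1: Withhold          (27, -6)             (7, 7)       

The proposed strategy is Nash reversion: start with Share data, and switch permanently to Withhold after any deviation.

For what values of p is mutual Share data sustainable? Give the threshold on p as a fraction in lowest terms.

Expected continuation weight on next period's payoff is β·p = 2/3·p, which plays the role of the discount factor.
Cooperation requires 2/3·p ≥ (27−14)/(27−7) = 13/20, hence p ≥ 39/40.

39/40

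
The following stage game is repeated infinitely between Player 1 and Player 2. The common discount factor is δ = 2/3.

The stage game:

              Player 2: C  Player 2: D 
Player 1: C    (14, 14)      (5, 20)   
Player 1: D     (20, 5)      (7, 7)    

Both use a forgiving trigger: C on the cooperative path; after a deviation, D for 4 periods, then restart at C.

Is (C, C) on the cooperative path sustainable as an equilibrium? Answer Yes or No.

Yes

Comparing payoff streams over the 5 periods until play realigns: cooperate → 14(1+δ+…+δ^4); deviate → 20 + 7(δ+…+δ^4).
Cooperation is sustained iff (14−7)(δ+…+δ^4) ≥ 20−14.
δ+…+δ^4 = 2/3·(1−(2/3)^4)/(1−2/3) = 1.6049, and (20−14)/(14−7) = 0.8571.
1.6049 ≥ 0.8571, so cooperation is sustainable.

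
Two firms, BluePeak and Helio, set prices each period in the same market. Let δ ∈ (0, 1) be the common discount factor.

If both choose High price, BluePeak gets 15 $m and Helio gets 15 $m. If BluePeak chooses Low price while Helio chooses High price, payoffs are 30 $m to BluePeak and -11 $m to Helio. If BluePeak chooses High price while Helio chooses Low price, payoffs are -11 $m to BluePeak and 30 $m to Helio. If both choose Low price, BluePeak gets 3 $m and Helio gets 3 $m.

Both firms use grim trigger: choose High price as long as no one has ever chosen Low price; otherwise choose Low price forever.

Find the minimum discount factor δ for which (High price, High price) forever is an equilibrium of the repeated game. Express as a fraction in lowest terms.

5/9

Cooperation forever yields 15 each period: 15/(1−δ).
Deviating yields 30 once, then 3 forever: 30 + 3δ/(1−δ).
No profitable deviation requires 15/(1−δ) ≥ 30 + 3δ/(1−δ).
Multiplying by (1−δ): 15 ≥ 30(1−δ) + 3δ = 30 − 27δ.
So 27δ ≥ 15, i.e. δ ≥ 15/27 = 5/9.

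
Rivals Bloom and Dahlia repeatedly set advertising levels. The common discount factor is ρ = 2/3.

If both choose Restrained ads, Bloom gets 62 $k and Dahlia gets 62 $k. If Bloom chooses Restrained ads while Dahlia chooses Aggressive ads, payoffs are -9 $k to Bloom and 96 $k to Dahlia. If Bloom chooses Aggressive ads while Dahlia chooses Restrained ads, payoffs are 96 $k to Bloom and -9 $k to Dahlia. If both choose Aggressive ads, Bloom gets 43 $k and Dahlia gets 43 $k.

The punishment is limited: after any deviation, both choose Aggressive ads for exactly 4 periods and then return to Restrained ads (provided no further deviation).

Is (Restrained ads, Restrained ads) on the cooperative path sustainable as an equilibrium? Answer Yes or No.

A one-shot deviation gives 96 now, then 43 for 4 periods, then back to 62.
Gain from deviating: (96−62) today; loss: (62−43) in each of the next 4 periods.
No-deviation condition: (62−43)(ρ+…+ρ^4) ≥ 96−62, i.e. ρ+…+ρ^4 ≥ 34/19.
At ρ = 2/3: ρ+…+ρ^4 = 1.6049 < 1.7895.
So cooperation is not sustainable.

No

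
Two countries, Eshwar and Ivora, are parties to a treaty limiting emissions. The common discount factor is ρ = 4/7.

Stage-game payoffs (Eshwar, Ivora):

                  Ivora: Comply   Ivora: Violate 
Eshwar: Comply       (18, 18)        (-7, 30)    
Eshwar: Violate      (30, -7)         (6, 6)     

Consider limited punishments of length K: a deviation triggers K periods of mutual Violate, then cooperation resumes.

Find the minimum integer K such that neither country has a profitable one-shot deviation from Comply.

No profitable deviation requires (18−6)(ρ+…+ρ^K) ≥ 30−18, i.e. ρ+…+ρ^K ≥ 1 ≈ 1.0000.
With ρ = 4/7, the partial sums are K=1: 0.5714, K=2: 0.8980, K=3: 1.0845.
K = 3 is the first length at which the sum reaches 1.0000.

3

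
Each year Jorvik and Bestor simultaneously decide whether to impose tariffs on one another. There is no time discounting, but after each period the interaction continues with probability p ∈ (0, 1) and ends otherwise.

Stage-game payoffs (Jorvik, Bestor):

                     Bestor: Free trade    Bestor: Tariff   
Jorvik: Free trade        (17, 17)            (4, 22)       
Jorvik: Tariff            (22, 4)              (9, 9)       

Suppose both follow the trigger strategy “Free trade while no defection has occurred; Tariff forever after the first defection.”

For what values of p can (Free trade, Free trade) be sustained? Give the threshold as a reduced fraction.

5/13

With no time discounting, the continuation probability p plays the role of the discount factor.
Grim-trigger IC: 17/(1−p) ≥ 22 + 9p/(1−p) ⇒ p ≥ (22−17)/(22−9) = 5/13.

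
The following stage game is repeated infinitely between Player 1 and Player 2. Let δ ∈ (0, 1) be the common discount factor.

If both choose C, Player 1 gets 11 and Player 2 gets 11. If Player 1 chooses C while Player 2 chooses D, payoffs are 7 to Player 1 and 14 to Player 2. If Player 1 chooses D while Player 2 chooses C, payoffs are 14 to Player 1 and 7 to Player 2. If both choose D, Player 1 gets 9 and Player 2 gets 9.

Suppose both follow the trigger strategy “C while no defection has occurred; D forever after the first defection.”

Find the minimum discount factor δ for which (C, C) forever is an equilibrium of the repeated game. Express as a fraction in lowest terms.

11/(1−δ) ≥ 14 + 9δ/(1−δ)
11 ≥ 14 − 5δ
δ ≥ 3/5.

3/5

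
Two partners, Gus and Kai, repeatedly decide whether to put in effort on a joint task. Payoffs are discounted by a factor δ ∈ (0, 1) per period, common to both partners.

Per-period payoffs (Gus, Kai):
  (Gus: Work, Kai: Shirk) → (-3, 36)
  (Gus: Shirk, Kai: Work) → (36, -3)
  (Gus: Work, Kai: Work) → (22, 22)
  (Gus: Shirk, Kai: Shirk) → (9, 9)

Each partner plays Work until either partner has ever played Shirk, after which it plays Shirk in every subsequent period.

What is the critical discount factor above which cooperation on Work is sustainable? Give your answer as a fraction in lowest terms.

Cooperation forever yields 22 each period: 22/(1−δ).
Deviating yields 36 once, then 9 forever: 36 + 9δ/(1−δ).
No profitable deviation requires 22/(1−δ) ≥ 36 + 9δ/(1−δ).
Multiplying by (1−δ): 22 ≥ 36(1−δ) + 9δ = 36 − 27δ.
So 27δ ≥ 14, i.e. δ ≥ 14/27.

14/27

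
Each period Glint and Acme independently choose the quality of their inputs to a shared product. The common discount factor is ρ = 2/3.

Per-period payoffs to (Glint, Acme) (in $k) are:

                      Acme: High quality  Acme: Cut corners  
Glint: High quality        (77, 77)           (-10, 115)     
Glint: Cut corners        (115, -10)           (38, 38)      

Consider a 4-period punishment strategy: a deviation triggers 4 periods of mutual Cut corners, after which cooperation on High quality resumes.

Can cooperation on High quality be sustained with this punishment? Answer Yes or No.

Yes

Comparing payoff streams over the 5 periods until play realigns: cooperate → 77(1+ρ+…+ρ^4); deviate → 115 + 38(ρ+…+ρ^4).
Cooperation is sustained iff (77−38)(ρ+…+ρ^4) ≥ 115−77.
ρ+…+ρ^4 = 2/3·(1−(2/3)^4)/(1−2/3) = 1.6049, and (115−77)/(77−38) = 0.9744.
1.6049 ≥ 0.9744, so cooperation is sustainable.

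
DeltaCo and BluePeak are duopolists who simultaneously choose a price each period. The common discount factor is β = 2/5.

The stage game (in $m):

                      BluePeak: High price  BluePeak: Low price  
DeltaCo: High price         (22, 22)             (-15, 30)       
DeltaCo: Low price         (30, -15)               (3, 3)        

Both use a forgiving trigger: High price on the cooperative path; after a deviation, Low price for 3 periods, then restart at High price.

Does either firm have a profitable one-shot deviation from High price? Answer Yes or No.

No

A one-shot deviation gives 30 now, then 3 for 3 periods, then back to 22.
Gain from deviating: (30−22) today; loss: (22−3) in each of the next 3 periods.
No-deviation condition: (22−3)(β+…+β^3) ≥ 30−22, i.e. β+…+β^3 ≥ 8/19.
At β = 2/5: β+…+β^3 = 0.6240 ≥ 0.4211.
So cooperation is sustainable.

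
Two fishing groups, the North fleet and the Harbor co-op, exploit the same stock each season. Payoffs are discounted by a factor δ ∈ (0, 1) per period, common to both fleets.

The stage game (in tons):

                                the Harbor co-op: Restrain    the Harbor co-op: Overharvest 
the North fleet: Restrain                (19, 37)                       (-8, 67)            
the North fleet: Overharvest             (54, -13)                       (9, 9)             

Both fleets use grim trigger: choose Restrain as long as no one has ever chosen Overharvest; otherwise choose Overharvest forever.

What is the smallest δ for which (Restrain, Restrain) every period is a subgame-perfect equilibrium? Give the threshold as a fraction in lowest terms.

7/9

the North fleet: cooperation gives 19 each period; deviation gives 54 once then 9 forever.
  19/(1−δ) ≥ 54 + 9δ/(1−δ) ⇒ δ ≥ 35/45 = 7/9.
the Harbor co-op: cooperation gives 37 each period; deviation gives 67 once then 9 forever.
  δ ≥ 30/58 = 15/29.
Both must hold, so the binding constraint is the North fleet's: δ ≥ 7/9.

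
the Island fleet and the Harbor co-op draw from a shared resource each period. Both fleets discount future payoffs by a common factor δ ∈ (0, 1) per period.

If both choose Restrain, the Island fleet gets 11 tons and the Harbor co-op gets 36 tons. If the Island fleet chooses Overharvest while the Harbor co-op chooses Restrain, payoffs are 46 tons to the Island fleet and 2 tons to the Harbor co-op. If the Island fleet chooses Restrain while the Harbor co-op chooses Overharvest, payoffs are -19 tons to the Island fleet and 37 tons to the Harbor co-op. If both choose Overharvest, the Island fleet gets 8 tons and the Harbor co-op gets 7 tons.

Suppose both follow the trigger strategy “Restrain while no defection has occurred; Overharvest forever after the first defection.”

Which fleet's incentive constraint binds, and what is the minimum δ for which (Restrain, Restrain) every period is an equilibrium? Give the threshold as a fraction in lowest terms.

the Island fleet; δ ≥ 35/38

For the Island fleet: deviation gain 46−11 = 35, per-period punishment loss 11−8 = 3. IC gives δ ≥ 35/38.
For the Harbor co-op: gain 1, loss 29 per period, so δ ≥ 1/30.
The tighter constraint is the Island fleet's, so cooperation needs δ ≥ 35/38.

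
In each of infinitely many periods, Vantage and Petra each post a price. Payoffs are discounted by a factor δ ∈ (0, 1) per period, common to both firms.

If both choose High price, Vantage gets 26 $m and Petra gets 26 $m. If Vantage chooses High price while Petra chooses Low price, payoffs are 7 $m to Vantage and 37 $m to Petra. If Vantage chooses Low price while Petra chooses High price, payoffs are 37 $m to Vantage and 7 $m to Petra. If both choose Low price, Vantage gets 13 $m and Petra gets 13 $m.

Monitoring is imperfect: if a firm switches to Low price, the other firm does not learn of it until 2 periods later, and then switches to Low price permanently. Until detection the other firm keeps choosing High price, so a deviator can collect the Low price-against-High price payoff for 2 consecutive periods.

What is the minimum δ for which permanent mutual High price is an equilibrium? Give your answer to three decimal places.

Deviating for the 2 undetected periods gains 37−26 = 11 per period over cooperation, then loses 26−13 = 13 per period forever once punishment starts.
Gain: 11(1 + δ + … + δ^1); loss: 13·δ^2/(1−δ).
No profitable deviation ⇔ 11(1−δ^2) ≤ 13·δ^2, i.e. δ^2 ≥ 11/(11+13) = 11/24.
Hence δ ≥ (11/24)^(1/2) ≈ 0.677.

0.677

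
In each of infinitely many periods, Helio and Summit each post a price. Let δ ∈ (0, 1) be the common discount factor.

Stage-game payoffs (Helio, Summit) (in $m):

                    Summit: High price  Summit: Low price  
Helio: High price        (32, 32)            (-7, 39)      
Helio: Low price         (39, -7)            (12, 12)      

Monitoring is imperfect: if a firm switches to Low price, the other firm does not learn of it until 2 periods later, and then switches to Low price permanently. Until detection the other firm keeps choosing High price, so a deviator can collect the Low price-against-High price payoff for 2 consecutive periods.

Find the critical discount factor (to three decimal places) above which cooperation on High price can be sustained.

Deviating for the 2 undetected periods gains 39−32 = 7 per period over cooperation, then loses 32−12 = 20 per period forever once punishment starts.
Gain: 7(1 + δ + … + δ^1); loss: 20·δ^2/(1−δ).
No profitable deviation ⇔ 7(1−δ^2) ≤ 20·δ^2, i.e. δ^2 ≥ 7/(7+20) = 7/27.
Hence δ ≥ (7/27)^(1/2) ≈ 0.509.

0.509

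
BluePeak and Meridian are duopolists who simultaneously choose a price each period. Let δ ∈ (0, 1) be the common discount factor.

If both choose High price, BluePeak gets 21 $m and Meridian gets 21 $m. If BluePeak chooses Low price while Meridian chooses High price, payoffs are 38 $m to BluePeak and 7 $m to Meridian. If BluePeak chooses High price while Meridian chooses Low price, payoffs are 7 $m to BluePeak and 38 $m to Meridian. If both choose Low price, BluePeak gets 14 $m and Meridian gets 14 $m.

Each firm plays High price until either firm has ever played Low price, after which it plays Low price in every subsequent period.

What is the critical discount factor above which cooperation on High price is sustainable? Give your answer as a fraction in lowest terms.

One-period gain from deviating is 38 − 21 = 17. The loss is 21 − 14 = 7 in every subsequent period, with present value 7·δ/(1−δ).
Deviation is unprofitable when 7·δ/(1−δ) ≥ 17, i.e. δ/(1−δ) ≥ 17/7.
Equivalently δ ≥ 17/(17+7) = 17/24.

17/24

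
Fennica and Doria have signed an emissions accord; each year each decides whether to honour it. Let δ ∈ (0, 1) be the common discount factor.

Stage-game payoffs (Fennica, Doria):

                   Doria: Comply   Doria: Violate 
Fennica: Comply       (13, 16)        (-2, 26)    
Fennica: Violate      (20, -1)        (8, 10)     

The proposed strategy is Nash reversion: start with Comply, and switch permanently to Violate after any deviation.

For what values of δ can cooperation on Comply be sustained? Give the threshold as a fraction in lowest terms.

Fennica: cooperation gives 13 each period; deviation gives 20 once then 8 forever.
  13/(1−δ) ≥ 20 + 8δ/(1−δ) ⇒ δ ≥ 7/12.
Doria: cooperation gives 16 each period; deviation gives 26 once then 10 forever.
  δ ≥ 10/16 = 5/8.
Both must hold, so the binding constraint is Doria's: δ ≥ 5/8.

5/8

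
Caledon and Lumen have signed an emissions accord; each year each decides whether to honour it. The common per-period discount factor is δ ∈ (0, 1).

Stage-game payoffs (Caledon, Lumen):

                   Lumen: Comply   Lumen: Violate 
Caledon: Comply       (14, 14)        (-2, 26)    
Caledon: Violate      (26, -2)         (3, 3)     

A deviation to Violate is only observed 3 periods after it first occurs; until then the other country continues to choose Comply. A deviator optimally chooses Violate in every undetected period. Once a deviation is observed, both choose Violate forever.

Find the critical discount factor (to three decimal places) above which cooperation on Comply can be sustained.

The best deviation is to choose Violate for all 3 undetected periods, earning 26 each, then 3 forever once detected.
Deviation value: 26(1−δ^3)/(1−δ) + 3δ^3/(1−δ); cooperation value: 14/(1−δ).
IC: 14 ≥ 26(1−δ^3) + 3δ^3 = 26 − 23δ^3.
So δ^3 ≥ 12/23, giving δ ≥ (12/23)^(1/3) ≈ 0.805.

0.805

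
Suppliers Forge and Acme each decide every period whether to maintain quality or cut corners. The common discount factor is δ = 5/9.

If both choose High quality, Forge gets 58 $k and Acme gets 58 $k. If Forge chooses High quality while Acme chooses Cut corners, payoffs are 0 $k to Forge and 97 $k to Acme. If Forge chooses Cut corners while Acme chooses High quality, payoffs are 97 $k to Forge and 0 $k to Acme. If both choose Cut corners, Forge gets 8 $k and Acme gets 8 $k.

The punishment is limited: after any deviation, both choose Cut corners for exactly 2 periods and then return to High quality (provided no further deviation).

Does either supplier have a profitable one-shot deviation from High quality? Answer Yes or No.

No

Comparing payoff streams over the 3 periods until play realigns: cooperate → 58(1+δ+…+δ^2); deviate → 97 + 8(δ+…+δ^2).
Cooperation is sustained iff (58−8)(δ+…+δ^2) ≥ 97−58.
δ+…+δ^2 = 5/9·(1−(5/9)^2)/(1−5/9) = 0.8642, and (97−58)/(58−8) = 0.7800.
0.8642 ≥ 0.7800, so cooperation is sustainable.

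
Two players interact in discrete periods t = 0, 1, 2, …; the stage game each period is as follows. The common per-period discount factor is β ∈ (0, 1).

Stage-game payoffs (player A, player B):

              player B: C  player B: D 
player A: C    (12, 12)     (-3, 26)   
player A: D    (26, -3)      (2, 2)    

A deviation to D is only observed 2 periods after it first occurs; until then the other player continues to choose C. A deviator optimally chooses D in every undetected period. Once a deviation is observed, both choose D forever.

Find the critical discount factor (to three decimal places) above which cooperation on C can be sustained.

0.764

The best deviation is to choose D for all 2 undetected periods, earning 26 each, then 2 forever once detected.
Deviation value: 26(1−β^2)/(1−β) + 2β^2/(1−β); cooperation value: 12/(1−β).
IC: 12 ≥ 26(1−β^2) + 2β^2 = 26 − 24β^2.
So β^2 ≥ 14/24 = 7/12, giving β ≥ (7/12)^(1/2) ≈ 0.764.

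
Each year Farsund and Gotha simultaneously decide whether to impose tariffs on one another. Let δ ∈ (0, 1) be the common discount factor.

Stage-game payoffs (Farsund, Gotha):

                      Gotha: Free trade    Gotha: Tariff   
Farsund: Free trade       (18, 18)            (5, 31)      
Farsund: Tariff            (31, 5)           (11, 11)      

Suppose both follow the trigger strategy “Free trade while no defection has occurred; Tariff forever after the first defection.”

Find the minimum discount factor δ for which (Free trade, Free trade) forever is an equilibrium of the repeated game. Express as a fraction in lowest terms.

13/20

18/(1−δ) ≥ 31 + 11δ/(1−δ)
18 ≥ 31 − 20δ
δ ≥ 13/20.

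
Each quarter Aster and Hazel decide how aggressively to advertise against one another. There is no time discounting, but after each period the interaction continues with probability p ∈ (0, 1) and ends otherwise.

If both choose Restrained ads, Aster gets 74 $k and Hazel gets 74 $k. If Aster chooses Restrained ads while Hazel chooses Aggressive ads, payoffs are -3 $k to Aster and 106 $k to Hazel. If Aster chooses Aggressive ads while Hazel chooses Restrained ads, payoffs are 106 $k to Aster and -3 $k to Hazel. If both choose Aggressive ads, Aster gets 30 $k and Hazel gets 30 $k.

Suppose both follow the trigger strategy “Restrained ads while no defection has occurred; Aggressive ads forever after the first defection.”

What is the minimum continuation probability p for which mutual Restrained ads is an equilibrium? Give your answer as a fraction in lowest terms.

8/19

With no time discounting, the continuation probability p plays the role of the discount factor.
Grim-trigger IC: 74/(1−p) ≥ 106 + 30p/(1−p) ⇒ p ≥ (106−74)/(106−30) = 8/19.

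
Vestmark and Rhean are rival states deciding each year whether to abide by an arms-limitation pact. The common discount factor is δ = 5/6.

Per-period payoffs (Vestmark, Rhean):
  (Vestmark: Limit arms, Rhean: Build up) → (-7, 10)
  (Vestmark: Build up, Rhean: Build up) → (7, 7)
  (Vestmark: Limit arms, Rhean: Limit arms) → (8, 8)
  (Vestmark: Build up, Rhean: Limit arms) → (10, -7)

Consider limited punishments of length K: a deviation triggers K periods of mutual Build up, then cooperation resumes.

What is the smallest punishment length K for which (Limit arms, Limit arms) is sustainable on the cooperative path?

3

IC: δ(1−δ^K)/(1−δ) ≥ (10−8)/(8−7) = 2.
With δ = 5/6: need 1 − δ^K ≥ 2·(1−5/6)/(5/6), i.e. δ^K ≤ 0.6000.
Since (5/6)^2 = 0.6944 and (5/6)^3 = 0.5787, the smallest such K is 3.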